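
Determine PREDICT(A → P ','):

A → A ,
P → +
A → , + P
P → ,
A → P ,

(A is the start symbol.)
{ '+', ',' }

PREDICT(A → P ',') = (FIRST(RHS) \ {ε}) ∪ (FOLLOW(A) if ε ∈ FIRST(RHS), i.e. RHS ⇒* ε)
FIRST(P) = { '+', ',' }
FIRST(P ',') = { '+', ',' }
ε ∉ FIRST(P ','), so FOLLOW(A) is not added.
PREDICT(A → P ',') = { '+', ',' }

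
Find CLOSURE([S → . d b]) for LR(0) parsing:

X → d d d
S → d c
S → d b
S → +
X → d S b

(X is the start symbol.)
{ [S → . d b] }

Start with: [S → . d b]
The dot precedes the terminal d, so nothing is added.

CLOSURE = { [S → . d b] }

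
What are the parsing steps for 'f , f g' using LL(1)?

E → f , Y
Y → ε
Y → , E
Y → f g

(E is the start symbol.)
LL(1) parsing maintains a stack (initially the start symbol over $) and the input. At each step: if the stack top is a terminal, match it against the current input token; if it is a non-terminal N, replace it with the RHS of M[N, lookahead] (the unique production whose predict set contains the lookahead).

Stack is shown with the top on the left.

Stack    Input      Action
--------------------------
E $      f , f g $  output E → f , Y
f , Y $  f , f g $  match 'f'
, Y $    , f g $    match ','
Y $      f g $      output Y → f g
f g $    f g $      match 'f'
g $      g $        match 'g'
$        $          accept

The string is accepted.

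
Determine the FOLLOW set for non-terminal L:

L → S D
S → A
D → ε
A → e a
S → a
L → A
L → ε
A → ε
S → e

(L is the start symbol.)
{ $ }

To compute FOLLOW(L), find every occurrence of L on a right-hand side N → α L β: add FIRST(β) \ {ε}, and if β is empty or nullable also add FOLLOW(N). Iterate to a fixed point.

L is the start symbol, so $ ∈ FOLLOW(L).
L does not occur on any right-hand side.

Taking the union: FOLLOW(L) = { $ }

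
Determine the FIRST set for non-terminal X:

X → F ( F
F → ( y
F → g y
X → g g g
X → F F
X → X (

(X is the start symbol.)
To compute FIRST(X), examine every production with X on the left-hand side, reading each right-hand side left to right until a non-nullable symbol is reached.

FIRST sets of the other non-terminals involved (by the same procedure, iterated to a fixed point):
  FIRST(F) = { '(', 'g' }

From X → F ( F:
  - F is a non-terminal: add FIRST(F) \ {ε} = { '(', 'g' }
    F is not nullable, so stop
From X → g g g:
  - g is a terminal: add 'g' and stop
From X → F F:
  - F is a non-terminal: add FIRST(F) \ {ε} = { '(', 'g' }
    F is not nullable, so stop
From X → X (:
  - X is the symbol being defined: contributes nothing new
    X is not nullable, so stop

Collecting: FIRST(X) = { '(', 'g' }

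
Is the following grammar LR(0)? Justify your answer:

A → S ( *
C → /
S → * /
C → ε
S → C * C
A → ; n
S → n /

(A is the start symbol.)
No. Shift-reduce conflict between [C → .] and [A → . ; n]

A grammar is LR(0) if no state in the canonical LR(0) collection has:
  - both a shift item (dot before a terminal) and a complete item (shift-reduce conflict), or
  - two or more complete items (reduce-reduce conflict; the accept item [A' → A .] counts as a complete item here).

Augment with A' → A and build the canonical LR(0) collection (I0 = CLOSURE({[A' → . A]}), then GOTO on every symbol after a dot until no new states appear). It has 15 states:
  I0: { [A → . ; n], [A → . S ( *], [A' → . A], [C → . /], [C → .], [S → . * /], [S → . C * C], [S → . n /] }  — shift, reduce
  I1: { [S → * . /] }  — shift
  I2: { [C → / .] }  — reduce
  I3: { [A → ; . n] }  — shift
  I4: { [A' → A .] }  — accept
  I5: { [S → C . * C] }  — shift
  I6: { [A → S . ( *] }  — shift
  I7: { [S → n . /] }  — shift
  I8: { [S → n / .] }  — reduce
  I9: { [A → S ( . *] }  — shift
  I10: { [A → S ( * .] }  — reduce
  I11: { [C → . /], [C → .], [S → C * . C] }  — shift, reduce
  I12: { [S → C * C .] }  — reduce
  I13: { [A → ; n .] }  — reduce
  I14: { [S → * / .] }  — reduce

Conflict in state I0:
  Shift-reduce conflict between [C → .] and [A → . ; n]
So the grammar is NOT LR(0).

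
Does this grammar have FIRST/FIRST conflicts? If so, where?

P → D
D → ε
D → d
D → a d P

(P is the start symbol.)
No FIRST/FIRST conflicts.

A FIRST/FIRST conflict occurs when two productions N → α and N → β for the same non-terminal have FIRST(α) ∩ FIRST(β) ≠ ∅ (with ε ∈ FIRST of a nullable right-hand side, so two nullable alternatives also conflict).

Productions for D:
  D → ε: FIRST = { ε }
  D → d: FIRST = { 'd' }
  D → a d P: FIRST = { 'a' }
P has only one production, so no FIRST/FIRST conflict is possible there.

All alternatives of each non-terminal have pairwise disjoint FIRST sets.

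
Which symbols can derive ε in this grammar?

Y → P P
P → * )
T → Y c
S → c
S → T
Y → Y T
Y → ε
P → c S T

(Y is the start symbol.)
ε-productions: Y → ε
So Y is immediately nullable.
No further non-terminal can be added: every production for the remaining non-terminals contains a terminal or a non-nullable non-terminal.
Nullable = { 'Y' }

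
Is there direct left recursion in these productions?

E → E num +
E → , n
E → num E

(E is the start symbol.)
Direct left recursion occurs when N → N α for some non-terminal N (the right-hand side begins with the left-hand side itself).

E → E num +: LEFT RECURSIVE (starts with E)
E → , n: starts with ','
E → num E: starts with num

The grammar has direct left recursion on: E.

Answer: Yes, E is left-recursive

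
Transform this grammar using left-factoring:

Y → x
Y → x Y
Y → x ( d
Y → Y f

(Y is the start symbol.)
Left-factoring transforms A → αβ₁ | αβ₂ into A → αA' and A' → β₁ | β₂
(α is the longest common prefix among the alternatives). Repeat until
no nonterminal has two alternatives with a common prefix.

Round 1: Y has alternatives sharing prefix 'x'. Introduce Y': Y → x Y'
  Add: Y' → ε
  Add: Y' → Y
  Add: Y' → ( d

No remaining common prefixes — done.

Resulting grammar:
Y → x Y'
Y' → ε
Y' → Y
Y' → ( d
Y → Y f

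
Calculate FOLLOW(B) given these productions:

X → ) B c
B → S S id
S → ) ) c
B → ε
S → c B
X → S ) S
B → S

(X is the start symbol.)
{ $, ')', 'c', 'id' }

In X → ) B c: B is followed by c, add FIRST(c) \ {ε} = { 'c' }
In S → c B: B is at the end, add FOLLOW(S)

The FOLLOW sets referred to above (computed the same way, to a fixed point):
  FOLLOW(S) = { $, ')', 'c', 'id' }

Taking the union: FOLLOW(B) = { $, ')', 'c', 'id' }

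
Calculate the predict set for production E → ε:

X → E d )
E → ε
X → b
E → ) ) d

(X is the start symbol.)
{ 'd' }

PREDICT(E → ε) = (FIRST(RHS) \ {ε}) ∪ (FOLLOW(E) if ε ∈ FIRST(RHS), i.e. RHS ⇒* ε)
The right-hand side is ε (FIRST(ε) = { ε }), so the predict set is FOLLOW(E) = { 'd' }
PREDICT(E → ε) = { 'd' }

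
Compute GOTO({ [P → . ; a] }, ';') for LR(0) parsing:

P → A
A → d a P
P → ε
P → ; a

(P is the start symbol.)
{ [P → ; . a] }

GOTO(I, ';') = CLOSURE({ [A → αX.β] : [A → α.Xβ] ∈ I, X = ';' })

Items with dot before ';', with the dot advanced:
  [P → . ; a] → [P → ; . a]
Closure adds nothing (no advanced item has the dot before a non-terminal).

GOTO = { [P → ; . a] }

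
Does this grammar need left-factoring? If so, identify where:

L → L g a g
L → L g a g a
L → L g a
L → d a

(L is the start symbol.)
Yes, L has productions with common prefix 'L g a'

Left-factoring is needed when two productions for the same non-terminal
share a common prefix on the right-hand side.

Productions for L:
  L → L g a g
  L → L g a g a
  L → L g a
  L → d a

Found common prefix 'L g a' in productions for L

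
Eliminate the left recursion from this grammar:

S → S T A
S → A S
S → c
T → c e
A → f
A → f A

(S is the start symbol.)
S → A S S'
S → c S'
S' → T A S'
S' → ε
T → c e
A → f
A → f A

S is directly left-recursive. The standard transformation for
  A → A α₁ | ... | A α_m | β₁ | ... | β_n
is
  A  → β₁ A' | ... | β_n A'
  A' → α₁ A' | ... | α_m A' | ε

S → A S becomes S → A S S'
S → c becomes S → c S'
S → S T A becomes S' → T A S'
Add S' → ε

Productions for other non-terminals are unchanged:
  T → c e
  A → f
  A → f A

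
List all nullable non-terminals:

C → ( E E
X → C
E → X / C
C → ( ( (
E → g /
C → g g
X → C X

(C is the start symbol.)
None

There are no ε-productions, so no non-terminal can derive ε.
No non-terminals are nullable.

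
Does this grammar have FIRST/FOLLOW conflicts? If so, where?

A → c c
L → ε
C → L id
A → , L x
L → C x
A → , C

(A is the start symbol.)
A FIRST/FOLLOW conflict occurs when a non-terminal N has a nullable alternative N → β (β ⇒* ε) and another alternative N → α with FIRST(α) ∩ FOLLOW(N) ≠ ∅: on such a lookahead the parser cannot decide between expanding α and letting N vanish via β.

Nullable non-terminals: L.
FIRST sets used below: FIRST(C) = { 'id' }

L: nullable alternative(s) L → ε; FOLLOW(L) = { 'id', 'x' }
  L → ε: FIRST \ {ε} = { } — this is the only nullable alternative, skip
  L → C x: FIRST \ {ε} = { 'id' } — overlaps FOLLOW(L) on { 'id' }: CONFLICT

A, C have no nullable alternative, so no FIRST/FOLLOW check is needed there.

So the grammar has 1 FIRST/FOLLOW conflict (marked CONFLICT above).

Answer: Yes. L → C x with FOLLOW(L) on { 'id' }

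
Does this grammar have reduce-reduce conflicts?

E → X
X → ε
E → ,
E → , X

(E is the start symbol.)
Yes — I1: [E → , .] vs [X → .]

Augment with E' → E and build the canonical LR(0) collection (I0 = CLOSURE({[E' → . E]}), then GOTO on every symbol after a dot until no new states appear). It has 5 states:
  I0: { [E → . , X], [E → . ,], [E → . X], [E' → . E], [X → .] }  — shift, reduce
  I1: { [E → , . X], [E → , .], [X → .] }  — 2 reduces
  I2: { [E' → E .] }  — accept
  I3: { [E → X .] }  — reduce
  I4: { [E → , X .] }  — reduce

I1 contains complete items [E → , .], [X → .] — reduce-reduce conflict.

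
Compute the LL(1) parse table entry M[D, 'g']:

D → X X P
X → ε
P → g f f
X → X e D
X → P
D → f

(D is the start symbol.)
To find M[D, 'g'], we find productions for D where 'g' is in the predict set (PREDICT(N → α) = (FIRST(α) \ {ε}) ∪ (FOLLOW(N) if α ⇒* ε)).

Relevant sets:
  FIRST(X) = { 'e', 'g', ε }
  FIRST(P) = { 'g' }

D → X X P: PREDICT = { 'e', 'g' }
  'g' is in predict set, so this production goes in M[D, 'g']
D → f: PREDICT = { 'f' }

M[D, 'g'] = D → X X P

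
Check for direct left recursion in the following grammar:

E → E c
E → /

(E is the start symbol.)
E → E c: LEFT RECURSIVE (starts with E)
E → /: starts with '/'

The grammar has direct left recursion on: E.

Answer: Yes, E is left-recursive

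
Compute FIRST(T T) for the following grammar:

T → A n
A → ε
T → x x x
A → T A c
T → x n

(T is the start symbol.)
{ 'n', 'x' }

FIRST sets of the non-terminals involved (from the grammar, by fixed-point iteration):
  FIRST(T) = { 'n', 'x' }

To compute FIRST(T T), process the symbols left to right:
Symbol T is a non-terminal. Add FIRST(T) \ {ε} = { 'n', 'x' }
T is not nullable (ε ∉ FIRST(T)), so stop here.
FIRST(T T) = { 'n', 'x' }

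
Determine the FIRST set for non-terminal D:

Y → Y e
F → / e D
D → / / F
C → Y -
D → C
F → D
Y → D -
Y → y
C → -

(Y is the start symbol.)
{ '-', '/', 'y' }

To compute FIRST(D), examine every production with D on the left-hand side, reading each right-hand side left to right until a non-nullable symbol is reached.

FIRST sets of the other non-terminals involved (by the same procedure, iterated to a fixed point):
  FIRST(C) = { '-', '/', 'y' }

From D → / / F:
  - '/' is a terminal: add '/' and stop
From D → C:
  - C is a non-terminal: add FIRST(C) \ {ε} = { '-', '/', 'y' }
    C is not nullable, so stop

Collecting: FIRST(D) = { '-', '/', 'y' }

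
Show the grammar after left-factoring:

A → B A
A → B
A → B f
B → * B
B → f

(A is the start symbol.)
Left-factoring transforms A → αβ₁ | αβ₂ into A → αA' and A' → β₁ | β₂
(α is the longest common prefix among the alternatives). Repeat until
no nonterminal has two alternatives with a common prefix.

Round 1: A has alternatives sharing prefix 'B'. Introduce A': A → B A'
  Add: A' → A
  Add: A' → ε
  Add: A' → f

No remaining common prefixes — done.

Resulting grammar:
A → B A'
A' → A
A' → ε
A' → f
B → * B
B → f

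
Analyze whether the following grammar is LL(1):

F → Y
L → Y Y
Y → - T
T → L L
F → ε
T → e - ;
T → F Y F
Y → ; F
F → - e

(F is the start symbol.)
No. Predict set conflict for F: { '-', ';' }

Relevant sets:
  FIRST(Y) = { '-', ';' }
  FIRST(L) = { '-', ';' }
  FIRST(F) = { '-', ';', ε }
  FOLLOW(F) = { $, '-', ';' }

For F:
  PREDICT(F → Y) = { '-', ';' }
  PREDICT(F → ε) = { $, '-', ';' }
  PREDICT(F → '-' e) = { '-' }
For Y:
  PREDICT(Y → '-' T) = { '-' }
  PREDICT(Y → ';' F) = { ';' }
For T:
  PREDICT(T → L L) = { '-', ';' }
  PREDICT(T → e '-' ';') = { 'e' }
  PREDICT(T → F Y F) = { '-', ';' }
L has a single production, so nothing to check there.

Conflict found: Predict set conflict for F: { '-', ';' }
The grammar is NOT LL(1).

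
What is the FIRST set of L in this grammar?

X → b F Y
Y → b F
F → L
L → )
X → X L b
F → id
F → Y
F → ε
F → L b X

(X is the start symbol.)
From L → ):
  - ')' is a terminal: add ')' and stop

Collecting: FIRST(L) = { ')' }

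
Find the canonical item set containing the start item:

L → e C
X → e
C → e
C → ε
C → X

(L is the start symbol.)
{ [L → . e C], [L' → . L] }

First, augment the grammar with L' → L
I₀ = CLOSURE({ [L' → . L] }):
  [L' → . L] has the dot before L: add [L → . e C]
No further items can be added.

I₀ = { [L → . e C], [L' → . L] }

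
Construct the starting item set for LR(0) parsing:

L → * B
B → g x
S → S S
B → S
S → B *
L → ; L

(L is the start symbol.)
First, augment the grammar with L' → L
I₀ = CLOSURE({ [L' → . L] }):
  [L' → . L] has the dot before L: add [L → . * B], [L → . ; L]
No further items can be added.

I₀ = { [L → . * B], [L → . ; L], [L' → . L] }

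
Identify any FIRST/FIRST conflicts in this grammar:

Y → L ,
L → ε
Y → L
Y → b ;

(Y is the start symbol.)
FIRST sets of the non-terminals at (or reachable through a nullable prefix from) the front of some alternative:
  FIRST(L) = { ε }

Productions for Y:
  Y → L ,: FIRST = { ',' }
  Y → L: FIRST = { ε }
  Y → b ;: FIRST = { 'b' }
L has only one production, so no FIRST/FIRST conflict is possible there.

All alternatives of each non-terminal have pairwise disjoint FIRST sets.

Answer: No FIRST/FIRST conflicts.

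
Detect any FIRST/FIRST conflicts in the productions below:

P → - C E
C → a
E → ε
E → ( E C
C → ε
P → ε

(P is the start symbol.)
Productions for P:
  P → - C E: FIRST = { '-' }
  P → ε: FIRST = { ε }
Productions for C:
  C → a: FIRST = { 'a' }
  C → ε: FIRST = { ε }
Productions for E:
  E → ε: FIRST = { ε }
  E → ( E C: FIRST = { '(' }

All alternatives of each non-terminal have pairwise disjoint FIRST sets.

Answer: No FIRST/FIRST conflicts.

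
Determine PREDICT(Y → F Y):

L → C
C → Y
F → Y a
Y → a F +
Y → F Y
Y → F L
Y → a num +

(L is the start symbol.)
PREDICT(Y → F Y) = (FIRST(RHS) \ {ε}) ∪ (FOLLOW(Y) if ε ∈ FIRST(RHS), i.e. RHS ⇒* ε)
FIRST(F) = { 'a' }
FIRST(F Y) = { 'a' }
ε ∉ FIRST(F Y), so FOLLOW(Y) is not added.
PREDICT(Y → F Y) = { 'a' }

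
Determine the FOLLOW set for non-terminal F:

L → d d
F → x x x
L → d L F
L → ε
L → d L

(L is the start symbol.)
To compute FOLLOW(F), find every occurrence of F on a right-hand side N → α F β: add FIRST(β) \ {ε}, and if β is empty or nullable also add FOLLOW(N). Iterate to a fixed point.

In L → d L F: F is at the end, add FOLLOW(L)

The FOLLOW sets referred to above (computed the same way, to a fixed point):
  FOLLOW(L) = { $, 'x' }

Taking the union: FOLLOW(F) = { $, 'x' }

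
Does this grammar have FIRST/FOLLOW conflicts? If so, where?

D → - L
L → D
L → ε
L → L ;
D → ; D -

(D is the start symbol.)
Yes. L → D with FOLLOW(L) on { '-', ';' }; L → L ';' with FOLLOW(L) on { '-', ';' }

Nullable non-terminals: L.
FIRST sets used below: FIRST(D) = { '-', ';' }, FIRST(L) = { '-', ';', ε }

L: nullable alternative(s) L → ε; FOLLOW(L) = { $, '-', ';' }
  L → D: FIRST \ {ε} = { '-', ';' } — overlaps FOLLOW(L) on { '-', ';' }: CONFLICT
  L → ε: FIRST \ {ε} = { } — this is the only nullable alternative, skip
  L → L ;: FIRST \ {ε} = { '-', ';' } — overlaps FOLLOW(L) on { '-', ';' }: CONFLICT

D has no nullable alternative, so no FIRST/FOLLOW check is needed there.

So the grammar has 2 FIRST/FOLLOW conflicts (marked CONFLICT above).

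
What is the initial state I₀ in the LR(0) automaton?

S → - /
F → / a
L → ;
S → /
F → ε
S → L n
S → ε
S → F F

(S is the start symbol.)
First, augment the grammar with S' → S
I₀ = CLOSURE({ [S' → . S] }):
  [S' → . S] has the dot before S: add [S → . - /], [S → . /], [S → . L n], [S → .], [S → . F F]
  [S → . L n] has the dot before L: add [L → . ;]
  [S → . F F] has the dot before F: add [F → . / a], [F → .]
No further items can be added.

I₀ = { [F → . / a], [F → .], [L → . ;], [S → . - /], [S → . /], [S → . F F], [S → . L n], [S → .], [S' → . S] }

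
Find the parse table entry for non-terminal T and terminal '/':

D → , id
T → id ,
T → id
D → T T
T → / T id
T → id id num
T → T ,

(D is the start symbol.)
To find M[T, '/'], we find productions for T where '/' is in the predict set (PREDICT(N → α) = (FIRST(α) \ {ε}) ∪ (FOLLOW(N) if α ⇒* ε)).

Relevant sets:
  FIRST(T) = { '/', 'id' }

T → id ,: PREDICT = { 'id' }
T → id: PREDICT = { 'id' }
T → / T id: PREDICT = { '/' }
  '/' is in predict set, so this production goes in M[T, '/']
T → id id num: PREDICT = { 'id' }
T → T ,: PREDICT = { '/', 'id' }
  '/' is in predict set, so this production goes in M[T, '/']

M[T, '/'] = T → / T id, T → T ,  (a multiply-defined cell — the grammar is not LL(1))

Answer: T → / T id, T → T ,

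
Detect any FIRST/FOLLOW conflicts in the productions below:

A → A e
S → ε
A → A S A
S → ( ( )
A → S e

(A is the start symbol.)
Nullable non-terminals: S.

S: nullable alternative(s) S → ε; FOLLOW(S) = { '(', 'e' }
  S → ε: FIRST \ {ε} = { } — this is the only nullable alternative, skip
  S → ( ( ): FIRST \ {ε} = { '(' } — overlaps FOLLOW(S) on { '(' }: CONFLICT

A has no nullable alternative, so no FIRST/FOLLOW check is needed there.

So the grammar has 1 FIRST/FOLLOW conflict (marked CONFLICT above).

Answer: Yes. S → '(' '(' ')' with FOLLOW(S) on { '(' }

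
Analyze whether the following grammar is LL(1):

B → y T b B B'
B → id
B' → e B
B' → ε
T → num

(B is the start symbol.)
Relevant sets:
  FOLLOW(B') = { $, 'e' }

For B:
  PREDICT(B → y T b B B') = { 'y' }
  PREDICT(B → id) = { 'id' }
For B':
  PREDICT(B' → e B) = { 'e' }
  PREDICT(B' → ε) = { $, 'e' }
T has a single production, so nothing to check there.

Conflict found: Predict set conflict for B': { 'e' }
The grammar is NOT LL(1).

Answer: No. Predict set conflict for B': { 'e' }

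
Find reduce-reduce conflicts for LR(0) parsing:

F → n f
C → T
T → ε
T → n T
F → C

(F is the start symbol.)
A reduce-reduce conflict occurs when an LR(0) state has two complete items [A → α .] and [B → β .] — both call for a reduction, and with no lookahead the parser cannot choose between them.

Augment with F' → F and build the canonical LR(0) collection (I0 = CLOSURE({[F' → . F]}), then GOTO on every symbol after a dot until no new states appear). It has 8 states:
  I0: { [C → . T], [F → . C], [F → . n f], [F' → . F], [T → . n T], [T → .] }  — shift, reduce
  I1: { [F → C .] }  — reduce
  I2: { [F' → F .] }  — accept
  I3: { [C → T .] }  — reduce
  I4: { [F → n . f], [T → . n T], [T → .], [T → n . T] }  — shift, reduce
  I5: { [T → n T .] }  — reduce
  I6: { [F → n f .] }  — reduce
  I7: { [T → . n T], [T → .], [T → n . T] }  — shift, reduce

No state contains more than one complete item.

Answer: No reduce-reduce conflicts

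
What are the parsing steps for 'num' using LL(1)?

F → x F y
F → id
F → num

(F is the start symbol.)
LL(1) parsing maintains a stack (initially the start symbol over $) and the input. At each step: if the stack top is a terminal, match it against the current input token; if it is a non-terminal N, replace it with the RHS of M[N, lookahead] (the unique production whose predict set contains the lookahead).

Stack is shown with the top on the left.

Stack  Input  Action
--------------------
F $    num $  output F → num
num $  num $  match 'num'
$      $      accept

The string is accepted.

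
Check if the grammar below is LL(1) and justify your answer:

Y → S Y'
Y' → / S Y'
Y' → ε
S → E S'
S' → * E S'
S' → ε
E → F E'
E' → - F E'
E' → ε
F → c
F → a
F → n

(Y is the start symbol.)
Yes, the grammar is LL(1).

A grammar is LL(1) if for each non-terminal N with multiple productions, the predict sets of those productions are pairwise disjoint, where PREDICT(N → α) = (FIRST(α) \ {ε}) ∪ (FOLLOW(N) if α ⇒* ε).

Relevant sets:
  FOLLOW(Y') = { $ }
  FOLLOW(S') = { $, '/' }
  FOLLOW(E') = { $, '*', '/' }

For Y':
  PREDICT(Y' → '/' S Y') = { '/' }
  PREDICT(Y' → ε) = { $ }
For S':
  PREDICT(S' → '*' E S') = { '*' }
  PREDICT(S' → ε) = { $, '/' }
For E':
  PREDICT(E' → '-' F E') = { '-' }
  PREDICT(E' → ε) = { $, '*', '/' }
For F:
  PREDICT(F → c) = { 'c' }
  PREDICT(F → a) = { 'a' }
  PREDICT(F → n) = { 'n' }
Y, S, E have a single production, so nothing to check there.

All predict sets are disjoint. The grammar IS LL(1).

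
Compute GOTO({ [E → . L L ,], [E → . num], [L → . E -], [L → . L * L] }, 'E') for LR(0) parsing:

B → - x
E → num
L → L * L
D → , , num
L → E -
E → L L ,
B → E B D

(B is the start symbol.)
{ [L → E . -] }

GOTO(I, 'E') = CLOSURE({ [A → αX.β] : [A → α.Xβ] ∈ I, X = 'E' })

Items with dot before 'E', with the dot advanced:
  [L → . E -] → [L → E . -]
Closure adds nothing (no advanced item has the dot before a non-terminal).

GOTO = { [L → E . -] }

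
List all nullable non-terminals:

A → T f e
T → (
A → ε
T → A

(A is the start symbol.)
A non-terminal is nullable if it can derive ε (the empty string): either it has an ε-production, or it has a production whose right-hand side consists entirely of nullable non-terminals.

ε-productions: A → ε
So A is immediately nullable.
T → A: every symbol on the right is nullable, so T is nullable too.
Every non-terminal is now nullable.
Nullable = { 'A', 'T' }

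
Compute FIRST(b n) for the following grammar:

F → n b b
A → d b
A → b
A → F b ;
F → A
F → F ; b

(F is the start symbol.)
To compute FIRST(b n), process the symbols left to right:
Symbol b is a terminal. Add 'b' and stop.
FIRST(b n) = { 'b' }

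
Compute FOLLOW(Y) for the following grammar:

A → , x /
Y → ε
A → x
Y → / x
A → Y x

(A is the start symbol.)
{ 'x' }

To compute FOLLOW(Y), find every occurrence of Y on a right-hand side N → α Y β: add FIRST(β) \ {ε}, and if β is empty or nullable also add FOLLOW(N). Iterate to a fixed point.

In A → Y x: Y is followed by x, add FIRST(x) \ {ε} = { 'x' }

Taking the union: FOLLOW(Y) = { 'x' }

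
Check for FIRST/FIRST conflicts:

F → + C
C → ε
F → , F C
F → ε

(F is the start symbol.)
No FIRST/FIRST conflicts.

Productions for F:
  F → + C: FIRST = { '+' }
  F → , F C: FIRST = { ',' }
  F → ε: FIRST = { ε }
C has only one production, so no FIRST/FIRST conflict is possible there.

All alternatives of each non-terminal have pairwise disjoint FIRST sets.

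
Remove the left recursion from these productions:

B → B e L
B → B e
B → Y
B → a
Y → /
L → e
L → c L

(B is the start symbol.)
B → Y B'
B → a B'
B' → e L B'
B' → e B'
B' → ε
Y → /
L → e
L → c L

B is directly left-recursive. The standard transformation for
  A → A α₁ | ... | A α_m | β₁ | ... | β_n
is
  A  → β₁ A' | ... | β_n A'
  A' → α₁ A' | ... | α_m A' | ε

B → Y becomes B → Y B'
B → a becomes B → a B'
B → B e L becomes B' → e L B'
B → B e becomes B' → e B'
Add B' → ε

Productions for other non-terminals are unchanged:
  Y → /
  L → e
  L → c L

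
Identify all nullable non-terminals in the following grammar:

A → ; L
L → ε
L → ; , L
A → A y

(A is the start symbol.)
ε-productions: L → ε
So L is immediately nullable.
No further non-terminal can be added: every production for the remaining non-terminals contains a terminal or a non-nullable non-terminal.
Nullable = { 'L' }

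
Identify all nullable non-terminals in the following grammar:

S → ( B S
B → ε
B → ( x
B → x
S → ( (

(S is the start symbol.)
ε-productions: B → ε
So B is immediately nullable.
No further non-terminal can be added: every production for the remaining non-terminals contains a terminal or a non-nullable non-terminal.
Nullable = { 'B' }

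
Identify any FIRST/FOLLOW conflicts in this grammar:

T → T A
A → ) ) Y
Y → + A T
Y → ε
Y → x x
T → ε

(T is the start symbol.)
Yes. T → T A with FOLLOW(T) on { ')' }

Nullable non-terminals: T, Y.
FIRST sets used below: FIRST(T) = { ')', ε }, FIRST(A) = { ')' }

T: nullable alternative(s) T → ε; FOLLOW(T) = { $, ')' }
  T → T A: FIRST \ {ε} = { ')' } — overlaps FOLLOW(T) on { ')' }: CONFLICT
  T → ε: FIRST \ {ε} = { } — this is the only nullable alternative, skip

Y: nullable alternative(s) Y → ε; FOLLOW(Y) = { $, ')' }
  Y → + A T: FIRST \ {ε} = { '+' } — disjoint from FOLLOW(Y)
  Y → ε: FIRST \ {ε} = { } — this is the only nullable alternative, skip
  Y → x x: FIRST \ {ε} = { 'x' } — disjoint from FOLLOW(Y)

A has no nullable alternative, so no FIRST/FOLLOW check is needed there.

So the grammar has 1 FIRST/FOLLOW conflict (marked CONFLICT above).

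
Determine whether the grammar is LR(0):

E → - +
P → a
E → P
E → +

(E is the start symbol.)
A grammar is LR(0) if no state in the canonical LR(0) collection has:
  - both a shift item (dot before a terminal) and a complete item (shift-reduce conflict), or
  - two or more complete items (reduce-reduce conflict; the accept item [E' → E .] counts as a complete item here).

Augment with E' → E and build the canonical LR(0) collection (I0 = CLOSURE({[E' → . E]}), then GOTO on every symbol after a dot until no new states appear). It has 7 states:
  I0: { [E → . +], [E → . - +], [E → . P], [E' → . E], [P → . a] }  — shift
  I1: { [E → + .] }  — reduce
  I2: { [E → - . +] }  — shift
  I3: { [E' → E .] }  — accept
  I4: { [E → P .] }  — reduce
  I5: { [P → a .] }  — reduce
  I6: { [E → - + .] }  — reduce

Every state is either a pure shift/goto state or contains exactly one complete item and nothing to shift — no conflicts. The grammar is LR(0).

Answer: Yes, the grammar is LR(0)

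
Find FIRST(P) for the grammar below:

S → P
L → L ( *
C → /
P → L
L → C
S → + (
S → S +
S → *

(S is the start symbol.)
To compute FIRST(P), examine every production with P on the left-hand side, reading each right-hand side left to right until a non-nullable symbol is reached.

FIRST sets of the other non-terminals involved (by the same procedure, iterated to a fixed point):
  FIRST(L) = { '/' }

From P → L:
  - L is a non-terminal: add FIRST(L) \ {ε} = { '/' }
    L is not nullable, so stop

Collecting: FIRST(P) = { '/' }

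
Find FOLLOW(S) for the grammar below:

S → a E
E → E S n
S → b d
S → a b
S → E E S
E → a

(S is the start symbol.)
{ $, 'n' }

S is the start symbol, so $ ∈ FOLLOW(S).
In E → E S n: S is followed by n, add FIRST(n) \ {ε} = { 'n' }
In S → E E S: S is at the end; this adds FOLLOW(S) to itself — nothing new

Taking the union: FOLLOW(S) = { $, 'n' }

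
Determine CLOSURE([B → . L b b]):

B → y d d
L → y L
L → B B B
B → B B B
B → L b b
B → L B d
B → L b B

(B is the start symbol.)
{ [B → . B B B], [B → . L B d], [B → . L b B], [B → . L b b], [B → . y d d], [L → . B B B], [L → . y L] }

To compute CLOSURE, for each item [A → α.Bβ] where B is a non-terminal, add [B → .γ] for all productions B → γ; repeat for the newly added items until nothing changes.

Start with: [B → . L b b]
  [B → . L b b] has the dot before L: add [L → . y L], [L → . B B B]
  [L → . B B B] has the dot before B: add [B → . y d d], [B → . B B B], [B → . L B d], [B → . L b B]
No further items can be added.

CLOSURE = { [B → . B B B], [B → . L B d], [B → . L b B], [B → . L b b], [B → . y d d], [L → . B B B], [L → . y L] }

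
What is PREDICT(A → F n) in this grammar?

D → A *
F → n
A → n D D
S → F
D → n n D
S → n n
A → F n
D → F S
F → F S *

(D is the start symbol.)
PREDICT(A → F n) = (FIRST(RHS) \ {ε}) ∪ (FOLLOW(A) if ε ∈ FIRST(RHS), i.e. RHS ⇒* ε)
FIRST(F) = { 'n' }
FIRST(F n) = { 'n' }
ε ∉ FIRST(F n), so FOLLOW(A) is not added.
PREDICT(A → F n) = { 'n' }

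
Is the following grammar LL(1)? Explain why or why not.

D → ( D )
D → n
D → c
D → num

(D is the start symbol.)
Yes, the grammar is LL(1).

For D:
  PREDICT(D → '(' D ')') = { '(' }
  PREDICT(D → n) = { 'n' }
  PREDICT(D → c) = { 'c' }
  PREDICT(D → num) = { 'num' }

All predict sets are disjoint. The grammar IS LL(1).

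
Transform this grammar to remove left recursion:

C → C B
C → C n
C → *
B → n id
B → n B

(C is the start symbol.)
C → * C'
C' → B C'
C' → n C'
C' → ε
B → n id
B → n B

C is directly left-recursive. The standard transformation for
  A → A α₁ | ... | A α_m | β₁ | ... | β_n
is
  A  → β₁ A' | ... | β_n A'
  A' → α₁ A' | ... | α_m A' | ε

C → * becomes C → * C'
C → C B becomes C' → B C'
C → C n becomes C' → n C'
Add C' → ε

Productions for other non-terminals are unchanged:
  B → n id
  B → n B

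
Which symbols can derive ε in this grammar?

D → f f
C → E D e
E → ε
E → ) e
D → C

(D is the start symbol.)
{ 'E' }

A non-terminal is nullable if it can derive ε (the empty string): either it has an ε-production, or it has a production whose right-hand side consists entirely of nullable non-terminals.

ε-productions: E → ε
So E is immediately nullable.
No further non-terminal can be added: every production for the remaining non-terminals contains a terminal or a non-nullable non-terminal.
Nullable = { 'E' }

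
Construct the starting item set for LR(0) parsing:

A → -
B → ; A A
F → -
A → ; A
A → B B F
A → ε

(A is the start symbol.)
{ [A → . -], [A → . ; A], [A → . B B F], [A → .], [A' → . A], [B → . ; A A] }

First, augment the grammar with A' → A
I₀ = CLOSURE({ [A' → . A] }):
  [A' → . A] has the dot before A: add [A → . -], [A → . ; A], [A → . B B F], [A → .]
  [A → . B B F] has the dot before B: add [B → . ; A A]
No further items can be added.

I₀ = { [A → . -], [A → . ; A], [A → . B B F], [A → .], [A' → . A], [B → . ; A A] }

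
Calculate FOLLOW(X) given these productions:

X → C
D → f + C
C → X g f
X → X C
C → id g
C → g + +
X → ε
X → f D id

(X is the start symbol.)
X is the start symbol, so $ ∈ FOLLOW(X).
In C → X g f: X is followed by g f, add FIRST(g f) \ {ε} = { 'g' }
In X → X C: X is followed by C, add FIRST(C) \ {ε} = { 'f', 'g', 'id' }

Taking the union: FOLLOW(X) = { $, 'f', 'g', 'id' }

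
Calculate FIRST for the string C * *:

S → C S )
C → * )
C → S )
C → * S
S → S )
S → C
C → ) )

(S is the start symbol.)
{ ')', '*' }

FIRST sets of the non-terminals involved (from the grammar, by fixed-point iteration):
  FIRST(C) = { ')', '*' }

To compute FIRST(C * *), process the symbols left to right:
Symbol C is a non-terminal. Add FIRST(C) \ {ε} = { ')', '*' }
C is not nullable (ε ∉ FIRST(C)), so stop here.
FIRST(C * *) = { ')', '*' }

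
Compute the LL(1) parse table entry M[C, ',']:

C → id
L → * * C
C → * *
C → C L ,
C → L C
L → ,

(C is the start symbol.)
C → C L ,, C → L C

To find M[C, ','], we find productions for C where ',' is in the predict set (PREDICT(N → α) = (FIRST(α) \ {ε}) ∪ (FOLLOW(N) if α ⇒* ε)).

Relevant sets:
  FIRST(C) = { '*', ',', 'id' }
  FIRST(L) = { '*', ',' }

C → id: PREDICT = { 'id' }
C → * *: PREDICT = { '*' }
C → C L ,: PREDICT = { '*', ',', 'id' }
  ',' is in predict set, so this production goes in M[C, ',']
C → L C: PREDICT = { '*', ',' }
  ',' is in predict set, so this production goes in M[C, ',']

M[C, ','] = C → C L ,, C → L C  (a multiply-defined cell — the grammar is not LL(1))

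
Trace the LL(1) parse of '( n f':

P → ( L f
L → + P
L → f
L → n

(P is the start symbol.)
LL(1) parsing maintains a stack (initially the start symbol over $) and the input. At each step: if the stack top is a terminal, match it against the current input token; if it is a non-terminal N, replace it with the RHS of M[N, lookahead] (the unique production whose predict set contains the lookahead).

Stack is shown with the top on the left.

Stack    Input    Action
------------------------
P $      ( n f $  output P → ( L f
( L f $  ( n f $  match '('
L f $    n f $    output L → n
n f $    n f $    match 'n'
f $      f $      match 'f'
$        $        accept

The string is accepted.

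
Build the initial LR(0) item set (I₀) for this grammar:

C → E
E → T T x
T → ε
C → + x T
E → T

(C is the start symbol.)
First, augment the grammar with C' → C
I₀ = CLOSURE({ [C' → . C] }):
  [C' → . C] has the dot before C: add [C → . E], [C → . + x T]
  [C → . E] has the dot before E: add [E → . T T x], [E → . T]
  [E → . T T x] has the dot before T: add [T → .]
No further items can be added.

I₀ = { [C → . + x T], [C → . E], [C' → . C], [E → . T T x], [E → . T], [T → .] }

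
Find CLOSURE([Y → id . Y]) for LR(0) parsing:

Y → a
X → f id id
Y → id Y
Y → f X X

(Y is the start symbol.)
To compute CLOSURE, for each item [A → α.Bβ] where B is a non-terminal, add [B → .γ] for all productions B → γ; repeat for the newly added items until nothing changes.

Start with: [Y → id . Y]
  [Y → id . Y] has the dot before Y: add [Y → . a], [Y → . id Y], [Y → . f X X]
No further items can be added.

CLOSURE = { [Y → . a], [Y → . f X X], [Y → . id Y], [Y → id . Y] }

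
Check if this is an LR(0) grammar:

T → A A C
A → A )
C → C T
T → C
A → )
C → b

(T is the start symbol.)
Augment with T' → T and build the canonical LR(0) collection (I0 = CLOSURE({[T' → . T]}), then GOTO on every symbol after a dot until no new states appear). It has 11 states:
  I0: { [A → . )], [A → . A )], [C → . C T], [C → . b], [T → . A A C], [T → . C], [T' → . T] }  — shift
  I1: { [A → ) .] }  — reduce
  I2: { [A → . )], [A → . A )], [A → A . )], [T → A . A C] }  — shift
  I3: { [A → . )], [A → . A )], [C → . C T], [C → . b], [C → C . T], [T → . A A C], [T → . C], [T → C .] }  — shift, reduce
  I4: { [T' → T .] }  — accept
  I5: { [C → b .] }  — reduce
  I6: { [C → C T .] }  — reduce
  I7: { [A → ) .], [A → A ) .] }  — 2 reduces
  I8: { [A → A . )], [C → . C T], [C → . b], [T → A A . C] }  — shift
  I9: { [A → A ) .] }  — reduce
  I10: { [A → . )], [A → . A )], [C → . C T], [C → . b], [C → C . T], [T → . A A C], [T → . C], [T → A A C .] }  — shift, reduce

Conflict in state I3:
  Shift-reduce conflict between [T → C .] and [A → . )]
So the grammar is NOT LR(0).

Answer: No. Shift-reduce conflict between [T → C .] and [A → . )]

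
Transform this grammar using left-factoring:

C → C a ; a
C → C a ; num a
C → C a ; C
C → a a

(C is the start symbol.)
C → C a ; C'
C' → a
C' → num a
C' → C
C → a a

Left-factoring transforms A → αβ₁ | αβ₂ into A → αA' and A' → β₁ | β₂
(α is the longest common prefix among the alternatives). Repeat until
no nonterminal has two alternatives with a common prefix.

Round 1: C has alternatives sharing prefix 'C a ;'. Introduce C': C → C a ; C'
  Add: C' → a
  Add: C' → num a
  Add: C' → C

No remaining common prefixes — done.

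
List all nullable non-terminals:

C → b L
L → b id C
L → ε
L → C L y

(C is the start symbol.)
A non-terminal is nullable if it can derive ε (the empty string): either it has an ε-production, or it has a production whose right-hand side consists entirely of nullable non-terminals.

ε-productions: L → ε
So L is immediately nullable.
No further non-terminal can be added: every production for the remaining non-terminals contains a terminal or a non-nullable non-terminal.
Nullable = { 'L' }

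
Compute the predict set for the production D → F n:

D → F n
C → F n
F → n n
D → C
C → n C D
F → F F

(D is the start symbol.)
PREDICT(D → F n) = (FIRST(RHS) \ {ε}) ∪ (FOLLOW(D) if ε ∈ FIRST(RHS), i.e. RHS ⇒* ε)
FIRST(F) = { 'n' }
FIRST(F n) = { 'n' }
ε ∉ FIRST(F n), so FOLLOW(D) is not added.
PREDICT(D → F n) = { 'n' }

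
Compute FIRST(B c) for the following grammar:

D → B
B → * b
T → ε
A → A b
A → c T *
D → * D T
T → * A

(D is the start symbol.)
{ '*' }

FIRST sets of the non-terminals involved (from the grammar, by fixed-point iteration):
  FIRST(B) = { '*' }

To compute FIRST(B c), process the symbols left to right:
Symbol B is a non-terminal. Add FIRST(B) \ {ε} = { '*' }
B is not nullable (ε ∉ FIRST(B)), so stop here.
FIRST(B c) = { '*' }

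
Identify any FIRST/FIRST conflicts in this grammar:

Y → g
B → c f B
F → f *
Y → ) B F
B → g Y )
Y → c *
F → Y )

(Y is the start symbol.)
A FIRST/FIRST conflict occurs when two productions N → α and N → β for the same non-terminal have FIRST(α) ∩ FIRST(β) ≠ ∅ (with ε ∈ FIRST of a nullable right-hand side, so two nullable alternatives also conflict).

FIRST sets of the non-terminals at (or reachable through a nullable prefix from) the front of some alternative:
  FIRST(Y) = { ')', 'c', 'g' }

Productions for Y:
  Y → g: FIRST = { 'g' }
  Y → ) B F: FIRST = { ')' }
  Y → c *: FIRST = { 'c' }
Productions for B:
  B → c f B: FIRST = { 'c' }
  B → g Y ): FIRST = { 'g' }
Productions for F:
  F → f *: FIRST = { 'f' }
  F → Y ): FIRST = { ')', 'c', 'g' }

All alternatives of each non-terminal have pairwise disjoint FIRST sets.

Answer: No FIRST/FIRST conflicts.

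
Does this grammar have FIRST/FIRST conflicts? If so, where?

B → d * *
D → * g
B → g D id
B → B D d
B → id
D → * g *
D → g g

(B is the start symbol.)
FIRST sets of the non-terminals at (or reachable through a nullable prefix from) the front of some alternative:
  FIRST(B) = { 'd', 'g', 'id' }

Productions for B:
  B → d * *: FIRST = { 'd' }
  B → g D id: FIRST = { 'g' }
  B → B D d: FIRST = { 'd', 'g', 'id' }
  B → id: FIRST = { 'id' }
Productions for D:
  D → * g: FIRST = { '*' }
  D → * g *: FIRST = { '*' }
  D → g g: FIRST = { 'g' }

Conflict for B: B → d * * and B → B D d
  Overlap: { 'd' }
Conflict for B: B → g D id and B → B D d
  Overlap: { 'g' }
Conflict for B: B → B D d and B → id
  Overlap: { 'id' }
Conflict for D: D → * g and D → * g *
  Overlap: { '*' }

Answer: Yes. B → d '*' '*' / B → B D d on { 'd' }; B → g D id / B → B D d on { 'g' }; B → B D d / B → id on { 'id' }; D → '*' g / D → '*' g '*' on { '*' }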